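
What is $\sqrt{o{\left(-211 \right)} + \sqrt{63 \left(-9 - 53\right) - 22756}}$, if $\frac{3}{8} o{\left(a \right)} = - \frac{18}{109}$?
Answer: $\frac{\sqrt{-5232 + 11881 i \sqrt{26662}}}{109} \approx 9.0235 + 9.0478 i$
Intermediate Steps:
$o{\left(a \right)} = - \frac{48}{109}$ ($o{\left(a \right)} = \frac{8 \left(- \frac{18}{109}\right)}{3} = \frac{8 \left(\left(-18\right) \frac{1}{109}\right)}{3} = \frac{8}{3} \left(- \frac{18}{109}\right) = - \frac{48}{109}$)
$\sqrt{o{\left(-211 \right)} + \sqrt{63 \left(-9 - 53\right) - 22756}} = \sqrt{- \frac{48}{109} + \sqrt{63 \left(-9 - 53\right) - 22756}} = \sqrt{- \frac{48}{109} + \sqrt{63 \left(-62\right) - 22756}} = \sqrt{- \frac{48}{109} + \sqrt{-3906 - 22756}} = \sqrt{- \frac{48}{109} + \sqrt{-26662}} = \sqrt{- \frac{48}{109} + i \sqrt{26662}}$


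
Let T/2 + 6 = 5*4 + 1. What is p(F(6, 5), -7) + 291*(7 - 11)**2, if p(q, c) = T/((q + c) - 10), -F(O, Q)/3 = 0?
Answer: 79122/17 ≈ 4654.2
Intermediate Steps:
T = 30 (T = -12 + 2*(5*4 + 1) = -12 + 2*(20 + 1) = -12 + 2*21 = -12 + 42 = 30)
F(O, Q) = 0 (F(O, Q) = -3*0 = 0)
p(q, c) = 30/(-10 + c + q) (p(q, c) = 30/((q + c) - 10) = 30/((c + q) - 10) = 30/(-10 + c + q))
p(F(6, 5), -7) + 291*(7 - 11)**2 = 30/(-10 - 7 + 0) + 291*(7 - 11)**2 = 30/(-17) + 291*(-4)**2 = 30*(-1/17) + 291*16 = -30/17 + 4656 = 79122/17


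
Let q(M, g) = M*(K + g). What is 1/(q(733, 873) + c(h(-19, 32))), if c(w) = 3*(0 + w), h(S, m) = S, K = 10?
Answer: 1/647182 ≈ 1.5452e-6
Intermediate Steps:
q(M, g) = M*(10 + g)
c(w) = 3*w
1/(q(733, 873) + c(h(-19, 32))) = 1/(733*(10 + 873) + 3*(-19)) = 1/(733*883 - 57) = 1/(647239 - 57) = 1/647182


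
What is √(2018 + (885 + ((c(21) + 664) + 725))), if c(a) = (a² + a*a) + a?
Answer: √5195 ≈ 72.076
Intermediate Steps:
c(a) = a + 2*a² (c(a) = (a² + a²) + a = 2*a² + a = a + 2*a²)
√(2018 + (885 + ((c(21) + 664) + 725))) = √(2018 + (885 + ((21*(1 + 2*21) + 664) + 725))) = √(2018 + (885 + ((21*(1 + 42) + 664) + 725))) = √(2018 + (885 + ((21*43 + 664) + 725))) = √(2018 + (885 + ((903 + 664) + 725))) = √(2018 + (885 + (1567 + 725))) = √(2018 + (885 + 2292)) = √(2018 + 3177) = √5195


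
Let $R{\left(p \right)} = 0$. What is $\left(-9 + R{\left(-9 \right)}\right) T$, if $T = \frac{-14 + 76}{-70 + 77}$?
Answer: $- \frac{558}{7} \approx -79.714$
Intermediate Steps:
$T = \frac{62}{7} \approx 8.8571$
$\left(-9 + R{\left(-9 \right)}\right) T = \left(-9 + 0\right) \frac{62}{7} = \left(-9\right) \frac{62}{7} = - \frac{558}{7}$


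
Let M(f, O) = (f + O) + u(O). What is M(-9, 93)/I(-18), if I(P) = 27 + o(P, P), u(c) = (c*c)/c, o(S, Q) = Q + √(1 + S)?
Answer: 1593/98 - 177*I*√17/98 ≈ 16.255 - 7.4468*I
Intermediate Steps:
u(c) = c (u(c) = c²/c = c)
I(P) = 27 + P + √(1 + P) (I(P) = 27 + (P + √(1 + P)) = 27 + P + √(1 + P))
M(f, O) = f + 2*O (M(f, O) = (f + O) + O = (O + f) + O = f + 2*O)
M(-9, 93)/I(-18) = (-9 + 2*93)/(27 - 18 + √(1 - 18)) = (-9 + 186)/(27 - 18 + √(-17)) = 177/(27 - 18 + I*√17) = 177/(9 + I*√17)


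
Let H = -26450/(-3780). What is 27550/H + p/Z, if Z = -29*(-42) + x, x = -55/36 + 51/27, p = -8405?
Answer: 3964902120/1008803 ≈ 3930.3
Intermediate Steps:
H = 2645/378 (H = -26450*(-1/3780) = 2645/378 ≈ 6.9974)
x = 13/36 (x = -55*1/36 + 51*(1/27) = -55/36 + 17/9 = 13/36 ≈ 0.36111)
Z = 43861/36 (Z = -29*(-42) + 13/36 = 1218 + 13/36 = 43861/36 ≈ 1218.4)
27550/H + p/Z = 27550/(2645/378) - 8405/43861/36 = 27550*(378/2645) - 8405*36/43861 = 2082780/529 - 302580/43861 = 3964902120/1008803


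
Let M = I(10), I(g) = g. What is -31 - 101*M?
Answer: -1041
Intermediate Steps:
M = 10
-31 - 101*M = -31 - 101*10 = -31 - 1010 = -1041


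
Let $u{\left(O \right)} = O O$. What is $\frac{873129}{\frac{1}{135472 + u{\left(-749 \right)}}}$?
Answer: $608110774017$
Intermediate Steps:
$u{\left(O \right)} = O^{2}$
$\frac{873129}{\frac{1}{135472 + u{\left(-749 \right)}}} = \frac{873129}{\frac{1}{135472 + \left(-749\right)^{2}}} = \frac{873129}{\frac{1}{135472 + 561001}} = \frac{873129}{\frac{1}{696473}} = 873129 \frac{1}{\frac{1}{696473}} = 873129 \cdot 696473 = 608110774017$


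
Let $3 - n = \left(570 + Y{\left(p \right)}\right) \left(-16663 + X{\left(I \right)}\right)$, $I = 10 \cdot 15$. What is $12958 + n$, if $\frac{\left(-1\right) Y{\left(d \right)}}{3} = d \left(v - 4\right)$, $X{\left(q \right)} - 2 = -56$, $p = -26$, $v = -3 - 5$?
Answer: $-6105461$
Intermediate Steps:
$v = -8$
$I = 150$
$X{\left(q \right)} = -54$ ($X{\left(q \right)} = 2 - 56 = -54$)
$Y{\left(d \right)} = 36 d$ ($Y{\left(d \right)} = - 3 d \left(-8 - 4\right) = - 3 d \left(-12\right) = - 3 \left(- 12 d\right) = 36 d$)
$n = -6118419$ ($n = 3 - \left(570 + 36 \left(-26\right)\right) \left(-16663 - 54\right) = 3 - \left(570 - 936\right) \left(-16717\right) = 3 - \left(-366\right) \left(-16717\right) = 3 - 6118422 = -6118419$)
$12958 + n = 12958 - 6118419 = -6105461$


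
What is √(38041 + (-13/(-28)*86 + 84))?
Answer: √7480326/14 ≈ 195.36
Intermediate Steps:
√(38041 + (-13/(-28)*86 + 84)) = √(38041 + (-13*(-1/28)*86 + 84)) = √(38041 + ((13/28)*86 + 84)) = √(38041 + (559/14 + 84)) = √(38041 + 1735/14) = √(534309/14) = √7480326/14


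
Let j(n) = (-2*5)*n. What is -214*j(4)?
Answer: 8560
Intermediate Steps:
j(n) = -10*n
-214*j(4) = -(-2140)*4 = -214*(-40) = 8560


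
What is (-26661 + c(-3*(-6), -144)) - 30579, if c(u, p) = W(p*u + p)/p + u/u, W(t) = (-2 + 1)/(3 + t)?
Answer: -22526522929/393552 ≈ -57239.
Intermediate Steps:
W(t) = -1/(3 + t)
c(u, p) = 1 - 1/(p*(3 + p + p*u)) (c(u, p) = (-1/(3 + (p*u + p)))/p + u/u = (-1/(3 + (p + p*u)))/p + 1 = (-1/(3 + p + p*u))/p + 1 = -1/(p*(3 + p + p*u)) + 1 = 1 - 1/(p*(3 + p + p*u)))
(-26661 + c(-3*(-6), -144)) - 30579 = (-26661 + (-1 - 144*(3 - 144*(1 - 3*(-6))))/((-144)*(3 - 144*(1 - 3*(-6))))) - 30579 = (-26661 - (-1 - 144*(3 - 144*(1 + 18)))/(144*(3 - 144*(1 + 18)))) - 30579 = (-26661 - (-1 - 144*(3 - 144*19))/(144*(3 - 144*19))) - 30579 = (-26661 - (-1 - 144*(3 - 2736))/(144*(3 - 2736))) - 30579 = (-26661 - 1/144*(-1 - 144*(-2733))/(-2733)) - 30579 = (-26661 - 1/144*(-1/2733)*(-1 + 393552)) - 30579 = (-26661 - 1/144*(-1/2733)*393551) - 30579 = (-26661 + 393551/393552) - 30579 = -10492096321/393552 - 30579 = -22526522929/393552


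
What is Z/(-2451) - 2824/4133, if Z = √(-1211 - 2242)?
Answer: -2824/4133 - I*√3453/2451 ≈ -0.68328 - 0.023975*I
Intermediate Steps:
Z = I*√3453 (Z = √(-3453) = I*√3453 ≈ 58.762*I)
Z/(-2451) - 2824/4133 = (I*√3453)/(-2451) - 2824/4133 = (I*√3453)*(-1/2451) - 2824*1/4133 = -I*√3453/2451 - 2824/4133 = -2824/4133 - I*√3453/2451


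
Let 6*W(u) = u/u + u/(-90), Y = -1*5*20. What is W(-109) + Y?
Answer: -53801/540 ≈ -99.631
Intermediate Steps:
Y = -100 (Y = -5*20 = -100)
W(u) = ⅙ - u/540 (W(u) = (u/u + u/(-90))/6 = (1 + u*(-1/90))/6 = (1 - u/90)/6 = ⅙ - u/540)
W(-109) + Y = (⅙ - 1/540*(-109)) - 100 = (⅙ + 109/540) - 100 = 199/540 - 100 = -53801/540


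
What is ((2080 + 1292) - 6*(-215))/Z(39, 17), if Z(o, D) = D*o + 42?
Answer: 1554/235 ≈ 6.6128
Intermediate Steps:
Z(o, D) = 42 + D*o
((2080 + 1292) - 6*(-215))/Z(39, 17) = ((2080 + 1292) - 6*(-215))/(42 + 17*39) = (3372 + 1290)/(42 + 663) = 4662/705 = 4662*(1/705) = 1554/235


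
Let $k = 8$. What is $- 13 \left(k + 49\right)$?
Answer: $-741$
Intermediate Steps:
$- 13 \left(k + 49\right) = - 13 \left(8 + 49\right) = \left(-13\right) 57 = -741$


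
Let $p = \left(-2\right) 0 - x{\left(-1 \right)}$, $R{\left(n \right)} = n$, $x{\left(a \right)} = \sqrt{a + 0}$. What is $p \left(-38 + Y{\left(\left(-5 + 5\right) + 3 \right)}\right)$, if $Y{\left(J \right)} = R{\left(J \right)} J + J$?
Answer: $26 i \approx 26.0 i$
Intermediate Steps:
$x{\left(a \right)} = \sqrt{a}$
$Y{\left(J \right)} = J + J^{2}$ ($Y{\left(J \right)} = J J + J = J^{2} + J = J + J^{2}$)
$p = - i$ ($p = \left(-2\right) 0 - \sqrt{-1} = 0 - i = - i \approx - 1.0 i$)
$p \left(-38 + Y{\left(\left(-5 + 5\right) + 3 \right)}\right) = - i \left(-38 + \left(\left(-5 + 5\right) + 3\right) \left(1 + \left(\left(-5 + 5\right) + 3\right)\right)\right) = - i \left(-38 + \left(0 + 3\right) \left(1 + \left(0 + 3\right)\right)\right) = - i \left(-38 + 3 \left(1 + 3\right)\right) = - i \left(-38 + 3 \cdot 4\right) = - i \left(-38 + 12\right) = - i \left(-26\right) = 26 i$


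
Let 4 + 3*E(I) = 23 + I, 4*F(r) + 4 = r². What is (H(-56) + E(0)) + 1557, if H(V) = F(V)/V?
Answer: 260291/168 ≈ 1549.4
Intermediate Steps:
F(r) = -1 + r²/4
E(I) = 19/3 + I/3 (E(I) = -4/3 + (23 + I)/3 = -4/3 + (23/3 + I/3) = 19/3 + I/3)
H(V) = (-1 + V²/4)/V
(H(-56) + E(0)) + 1557 = ((-1/(-56) + (¼)*(-56)) + (19/3 + (⅓)*0)) + 1557 = ((-1*(-1/56) - 14) + (19/3 + 0)) + 1557 = ((1/56 - 14) + 19/3) + 1557 = (-783/56 + 19/3) + 1557 = -1285/168 + 1557 = 260291/168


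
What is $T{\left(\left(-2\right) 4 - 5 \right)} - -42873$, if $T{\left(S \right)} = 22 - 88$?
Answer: $42807$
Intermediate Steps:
$T{\left(S \right)} = -66$ ($T{\left(S \right)} = 22 - 88 = -66$)
$T{\left(\left(-2\right) 4 - 5 \right)} - -42873 = -66 - -42873 = -66 + 42873 = 42807$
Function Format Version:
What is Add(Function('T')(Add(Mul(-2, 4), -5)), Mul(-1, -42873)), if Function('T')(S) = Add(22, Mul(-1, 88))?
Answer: 42807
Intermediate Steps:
Function('T')(S) = -66 (Function('T')(S) = Add(22, -88) = -66)
Add(Function('T')(Add(Mul(-2, 4), -5)), Mul(-1, -42873)) = Add(-66, Mul(-1, -42873)) = Add(-66, 42873) = 42807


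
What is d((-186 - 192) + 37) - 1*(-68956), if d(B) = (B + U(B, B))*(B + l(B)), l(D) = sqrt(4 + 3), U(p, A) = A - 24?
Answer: 309702 - 706*sqrt(7) ≈ 3.0783e+5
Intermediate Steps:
U(p, A) = -24 + A
l(D) = sqrt(7)
d(B) = (-24 + 2*B)*(B + sqrt(7)) (d(B) = (B + (-24 + B))*(B + sqrt(7)) = (-24 + 2*B)*(B + sqrt(7)))
d((-186 - 192) + 37) - 1*(-68956) = (-24*((-186 - 192) + 37) - 24*sqrt(7) + 2*((-186 - 192) + 37)**2 + 2*((-186 - 192) + 37)*sqrt(7)) - 1*(-68956) = (-24*(-378 + 37) - 24*sqrt(7) + 2*(-378 + 37)**2 + 2*(-378 + 37)*sqrt(7)) + 68956 = (-24*(-341) - 24*sqrt(7) + 2*(-341)**2 + 2*(-341)*sqrt(7)) + 68956 = (8184 - 24*sqrt(7) + 2*116281 - 682*sqrt(7)) + 68956 = (8184 - 24*sqrt(7) + 232562 - 682*sqrt(7)) + 68956 = (240746 - 706*sqrt(7)) + 68956 = 309702 - 706*sqrt(7)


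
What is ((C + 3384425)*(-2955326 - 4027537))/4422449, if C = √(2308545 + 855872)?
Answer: -23632976108775/4422449 - 6982863*√3164417/4422449 ≈ -5.3467e+6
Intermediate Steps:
C = √3164417 ≈ 1778.9
((C + 3384425)*(-2955326 - 4027537))/4422449 = ((√3164417 + 3384425)*(-2955326 - 4027537))/4422449 = ((3384425 + √3164417)*(-6982863))*(1/4422449) = (-23632976108775 - 6982863*√3164417)*(1/4422449) = -23632976108775/4422449 - 6982863*√3164417/4422449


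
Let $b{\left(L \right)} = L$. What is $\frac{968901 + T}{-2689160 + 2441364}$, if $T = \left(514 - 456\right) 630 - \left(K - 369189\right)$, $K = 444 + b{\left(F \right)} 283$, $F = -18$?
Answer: $- \frac{344820}{61949} \approx -5.5662$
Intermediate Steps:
$K = -4650$ ($K = 444 - 5094 = -4650$)
$T = 410379$ ($T = \left(514 - 456\right) 630 - \left(-4650 - 369189\right) = 58 \cdot 630 - \left(-4650 - 369189\right) = 36540 - -373839 = 36540 + 373839 = 410379$)
$\frac{968901 + T}{-2689160 + 2441364} = \frac{968901 + 410379}{-2689160 + 2441364} = \frac{1379280}{-247796} = 1379280 \left(- \frac{1}{247796}\right) = - \frac{344820}{61949}$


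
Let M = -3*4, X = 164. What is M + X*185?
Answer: 30328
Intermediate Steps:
M = -12
M + X*185 = -12 + 164*185 = -12 + 30340 = 30328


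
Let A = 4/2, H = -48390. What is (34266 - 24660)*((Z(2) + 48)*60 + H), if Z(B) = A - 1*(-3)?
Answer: -434287260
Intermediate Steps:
A = 2 (A = 4*(1/2) = 2)
Z(B) = 5 (Z(B) = 2 - 1*(-3) = 2 + 3 = 5)
(34266 - 24660)*((Z(2) + 48)*60 + H) = (34266 - 24660)*((5 + 48)*60 - 48390) = 9606*(53*60 - 48390) = 9606*(3180 - 48390) = 9606*(-45210) = -434287260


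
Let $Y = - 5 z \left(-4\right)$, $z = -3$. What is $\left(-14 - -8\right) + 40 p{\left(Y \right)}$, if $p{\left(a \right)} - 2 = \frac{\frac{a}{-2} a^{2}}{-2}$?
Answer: $-2159926$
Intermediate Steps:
$Y = -60$ ($Y = \left(-5\right) \left(-3\right) \left(-4\right) = 15 \left(-4\right) = -60$)
$p{\left(a \right)} = 2 + \frac{a^{3}}{4}$ ($p{\left(a \right)} = 2 + \frac{\frac{a}{-2} a^{2}}{-2} = 2 + a \left(- \frac{1}{2}\right) a^{2} \left(- \frac{1}{2}\right) = 2 + - \frac{a}{2} a^{2} \left(- \frac{1}{2}\right) = 2 + - \frac{a^{3}}{2} \left(- \frac{1}{2}\right) = 2 + \frac{a^{3}}{4}$)
$\left(-14 - -8\right) + 40 p{\left(Y \right)} = \left(-14 - -8\right) + 40 \left(2 + \frac{\left(-60\right)^{3}}{4}\right) = \left(-14 + 8\right) + 40 \left(2 + \frac{1}{4} \left(-216000\right)\right) = -6 + 40 \left(2 - 54000\right) = -6 + 40 \left(-53998\right) = -6 - 2159920 = -2159926$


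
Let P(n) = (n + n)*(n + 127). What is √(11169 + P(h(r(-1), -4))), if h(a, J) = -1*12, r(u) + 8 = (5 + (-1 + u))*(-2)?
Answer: √8409 ≈ 91.701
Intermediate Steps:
r(u) = -16 - 2*u (r(u) = -8 + (5 + (-1 + u))*(-2) = -8 + (4 + u)*(-2) = -8 + (-8 - 2*u) = -16 - 2*u)
h(a, J) = -12
P(n) = 2*n*(127 + n) (P(n) = (2*n)*(127 + n) = 2*n*(127 + n))
√(11169 + P(h(r(-1), -4))) = √(11169 + 2*(-12)*(127 - 12)) = √(11169 + 2*(-12)*115) = √(11169 - 2760) = √8409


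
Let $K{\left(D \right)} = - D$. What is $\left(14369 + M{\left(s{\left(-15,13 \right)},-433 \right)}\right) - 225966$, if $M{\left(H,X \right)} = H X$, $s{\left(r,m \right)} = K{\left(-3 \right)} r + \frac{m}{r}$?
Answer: $- \frac{2876051}{15} \approx -1.9174 \cdot 10^{5}$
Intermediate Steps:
$s{\left(r,m \right)} = 3 r + \frac{m}{r}$ ($s{\left(r,m \right)} = \left(-1\right) \left(-3\right) r + \frac{m}{r} = 3 r + \frac{m}{r}$)
$\left(14369 + M{\left(s{\left(-15,13 \right)},-433 \right)}\right) - 225966 = \left(14369 + \left(3 \left(-15\right) + \frac{13}{-15}\right) \left(-433\right)\right) - 225966 = \left(14369 + \left(-45 + 13 \left(- \frac{1}{15}\right)\right) \left(-433\right)\right) - 225966 = \left(14369 + \left(-45 - \frac{13}{15}\right) \left(-433\right)\right) - 225966 = \left(14369 - - \frac{297904}{15}\right) - 225966 = \left(14369 + \frac{297904}{15}\right) - 225966 = \frac{513439}{15} - 225966 = - \frac{2876051}{15}$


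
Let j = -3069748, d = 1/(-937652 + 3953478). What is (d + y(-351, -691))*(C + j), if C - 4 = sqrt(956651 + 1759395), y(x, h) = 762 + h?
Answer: -328652390318184/1507913 + 214123647*sqrt(2716046)/3015826 ≈ -2.1783e+8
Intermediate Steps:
d = 1/3015826 ≈ 3.3158e-7
C = 4 + sqrt(2716046) (C = 4 + sqrt(956651 + 1759395) = 4 + sqrt(2716046) ≈ 1652.0)
(d + y(-351, -691))*(C + j) = (1/3015826 + (762 - 691))*((4 + sqrt(2716046)) - 3069748) = (1/3015826 + 71)*(-3069744 + sqrt(2716046)) = 214123647*(-3069744 + sqrt(2716046))/3015826 = -328652390318184/1507913 + 214123647*sqrt(2716046)/3015826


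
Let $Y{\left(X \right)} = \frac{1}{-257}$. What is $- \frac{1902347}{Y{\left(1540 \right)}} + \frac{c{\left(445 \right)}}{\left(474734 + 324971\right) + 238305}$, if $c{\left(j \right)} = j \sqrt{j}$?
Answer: $488903179 + \frac{89 \sqrt{445}}{207602} \approx 4.889 \cdot 10^{8}$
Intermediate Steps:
$Y{\left(X \right)} = - \frac{1}{257}$
$c{\left(j \right)} = j^{\frac{3}{2}}$
$- \frac{1902347}{Y{\left(1540 \right)}} + \frac{c{\left(445 \right)}}{\left(474734 + 324971\right) + 238305} = - \frac{1902347}{- \frac{1}{257}} + \frac{445^{\frac{3}{2}}}{\left(474734 + 324971\right) + 238305} = \left(-1902347\right) \left(-257\right) + \frac{445 \sqrt{445}}{799705 + 238305} = 488903179 + \frac{445 \sqrt{445}}{1038010} = 488903179 + 445 \sqrt{445} \cdot \frac{1}{1038010} = 488903179 + \frac{89 \sqrt{445}}{207602}$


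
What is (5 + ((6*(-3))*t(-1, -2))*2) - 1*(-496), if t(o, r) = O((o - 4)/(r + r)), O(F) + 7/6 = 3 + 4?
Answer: 291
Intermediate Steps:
O(F) = 35/6 (O(F) = -7/6 + (3 + 4) = -7/6 + 7 = 35/6)
t(o, r) = 35/6
(5 + ((6*(-3))*t(-1, -2))*2) - 1*(-496) = (5 + ((6*(-3))*(35/6))*2) - 1*(-496) = (5 - 18*35/6*2) + 496 = (5 - 105*2) + 496 = (5 - 210) + 496 = -205 + 496 = 291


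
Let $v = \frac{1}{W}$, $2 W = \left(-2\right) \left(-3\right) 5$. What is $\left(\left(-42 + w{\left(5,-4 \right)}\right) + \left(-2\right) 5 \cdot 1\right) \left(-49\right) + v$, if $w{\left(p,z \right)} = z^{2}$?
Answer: $\frac{26461}{15} \approx 1764.1$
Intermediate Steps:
$W = 15$ ($W = \frac{\left(-2\right) \left(-3\right) 5}{2} = \frac{6 \cdot 5}{2} = \frac{1}{2} \cdot 30 = 15$)
$v = \frac{1}{15} \approx 0.066667$
$\left(\left(-42 + w{\left(5,-4 \right)}\right) + \left(-2\right) 5 \cdot 1\right) \left(-49\right) + v = \left(\left(-42 + \left(-4\right)^{2}\right) + \left(-2\right) 5 \cdot 1\right) \left(-49\right) + \frac{1}{15} = \left(\left(-42 + 16\right) - 10\right) \left(-49\right) + \frac{1}{15} = \left(-26 - 10\right) \left(-49\right) + \frac{1}{15} = \left(-36\right) \left(-49\right) + \frac{1}{15} = 1764 + \frac{1}{15} = \frac{26461}{15}$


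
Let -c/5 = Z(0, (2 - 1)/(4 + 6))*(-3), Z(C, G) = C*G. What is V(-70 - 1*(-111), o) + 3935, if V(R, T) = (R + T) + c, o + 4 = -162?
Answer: 3810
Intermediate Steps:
o = -166 (o = -4 - 162 = -166)
c = 0 (c = -5*0*((2 - 1)/(4 + 6))*(-3) = -5*0*(1/10)*(-3) = -5*0*(1*(⅒))*(-3) = -5*0*(⅒)*(-3) = -0*(-3) = -5*0 = 0)
V(R, T) = R + T (V(R, T) = (R + T) + 0 = R + T)
V(-70 - 1*(-111), o) + 3935 = ((-70 - 1*(-111)) - 166) + 3935 = ((-70 + 111) - 166) + 3935 = (41 - 166) + 3935 = -125 + 3935 = 3810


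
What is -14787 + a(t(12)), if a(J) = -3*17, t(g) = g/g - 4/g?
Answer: -14838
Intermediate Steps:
t(g) = 1 - 4/g
a(J) = -51
-14787 + a(t(12)) = -14787 - 51 = -14838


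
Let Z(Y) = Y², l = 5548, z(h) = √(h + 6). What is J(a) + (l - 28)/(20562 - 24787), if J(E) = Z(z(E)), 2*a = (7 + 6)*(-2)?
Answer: -7019/845 ≈ -8.3065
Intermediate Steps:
z(h) = √(6 + h)
a = -13 (a = ((7 + 6)*(-2))/2 = (13*(-2))/2 = (½)*(-26) = -13)
J(E) = 6 + E (J(E) = (√(6 + E))² = 6 + E)
J(a) + (l - 28)/(20562 - 24787) = (6 - 13) + (5548 - 28)/(20562 - 24787) = -7 + 5520/(-4225) = -7 + 5520*(-1/4225) = -7 - 1104/845 = -7019/845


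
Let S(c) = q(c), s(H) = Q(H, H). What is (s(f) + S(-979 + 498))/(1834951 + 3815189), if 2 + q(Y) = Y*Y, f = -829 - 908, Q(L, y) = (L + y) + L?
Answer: 56537/1412535 ≈ 0.040025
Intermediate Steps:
Q(L, y) = y + 2*L
f = -1737
s(H) = 3*H (s(H) = H + 2*H = 3*H)
q(Y) = -2 + Y**2 (q(Y) = -2 + Y*Y = -2 + Y**2)
S(c) = -2 + c**2
(s(f) + S(-979 + 498))/(1834951 + 3815189) = (3*(-1737) + (-2 + (-979 + 498)**2))/(1834951 + 3815189) = (-5211 + (-2 + (-481)**2))/5650140 = (-5211 + (-2 + 231361))*(1/5650140) = (-5211 + 231359)*(1/5650140) = 226148*(1/5650140) = 56537/1412535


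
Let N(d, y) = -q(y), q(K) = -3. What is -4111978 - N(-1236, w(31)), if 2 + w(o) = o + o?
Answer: -4111981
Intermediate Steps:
w(o) = -2 + 2*o (w(o) = -2 + (o + o) = -2 + 2*o)
N(d, y) = 3 (N(d, y) = -1*(-3) = 3)
-4111978 - N(-1236, w(31)) = -4111978 - 1*3 = -4111978 - 3 = -4111981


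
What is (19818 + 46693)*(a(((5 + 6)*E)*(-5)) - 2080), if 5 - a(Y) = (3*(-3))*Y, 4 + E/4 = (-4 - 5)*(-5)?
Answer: -5537373305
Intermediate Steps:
E = 164 (E = -16 + 4*((-4 - 5)*(-5)) = -16 + 4*(-9*(-5)) = -16 + 4*45 = -16 + 180 = 164)
a(Y) = 5 + 9*Y (a(Y) = 5 - 3*(-3)*Y = 5 - (-9)*Y = 5 + 9*Y)
(19818 + 46693)*(a(((5 + 6)*E)*(-5)) - 2080) = (19818 + 46693)*((5 + 9*(((5 + 6)*164)*(-5))) - 2080) = 66511*((5 + 9*((11*164)*(-5))) - 2080) = 66511*((5 + 9*(1804*(-5))) - 2080) = 66511*((5 + 9*(-9020)) - 2080) = 66511*((5 - 81180) - 2080) = 66511*(-81175 - 2080) = 66511*(-83255) = -5537373305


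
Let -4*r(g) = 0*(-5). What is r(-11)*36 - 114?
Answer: -114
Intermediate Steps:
r(g) = 0 (r(g) = -0*(-5) = -¼*0 = 0)
r(-11)*36 - 114 = 0*36 - 114 = 0 - 114 = -114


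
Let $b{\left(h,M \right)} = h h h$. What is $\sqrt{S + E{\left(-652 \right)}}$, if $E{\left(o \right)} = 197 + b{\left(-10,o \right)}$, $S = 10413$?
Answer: $31 \sqrt{10} \approx 98.031$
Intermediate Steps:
$b{\left(h,M \right)} = h^{3}$ ($b{\left(h,M \right)} = h^{2} h = h^{3}$)
$E{\left(o \right)} = -803$ ($E{\left(o \right)} = 197 + \left(-10\right)^{3} = 197 - 1000 = -803$)
$\sqrt{S + E{\left(-652 \right)}} = \sqrt{10413 - 803} = \sqrt{9610} = 31 \sqrt{10}$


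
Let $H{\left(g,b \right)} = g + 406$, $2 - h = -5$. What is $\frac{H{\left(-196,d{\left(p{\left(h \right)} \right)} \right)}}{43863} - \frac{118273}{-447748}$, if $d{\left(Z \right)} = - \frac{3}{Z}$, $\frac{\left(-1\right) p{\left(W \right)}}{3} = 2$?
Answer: $\frac{1760611893}{6546523508} \approx 0.26894$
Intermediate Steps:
$h = 7$ ($h = 2 - -5 = 2 + 5 = 7$)
$p{\left(W \right)} = -6$ ($p{\left(W \right)} = \left(-3\right) 2 = -6$)
$H{\left(g,b \right)} = 406 + g$
$\frac{H{\left(-196,d{\left(p{\left(h \right)} \right)} \right)}}{43863} - \frac{118273}{-447748} = \frac{406 - 196}{43863} - \frac{118273}{-447748} = 210 \cdot \frac{1}{43863} - - \frac{118273}{447748} = \frac{70}{14621} + \frac{118273}{447748} = \frac{1760611893}{6546523508}$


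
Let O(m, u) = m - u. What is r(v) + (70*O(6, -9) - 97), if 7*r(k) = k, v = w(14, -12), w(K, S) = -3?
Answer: 6668/7 ≈ 952.57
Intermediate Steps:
v = -3
r(k) = k/7
r(v) + (70*O(6, -9) - 97) = (⅐)*(-3) + (70*(6 - 1*(-9)) - 97) = -3/7 + (70*(6 + 9) - 97) = -3/7 + (70*15 - 97) = -3/7 + (1050 - 97) = -3/7 + 953 = 6668/7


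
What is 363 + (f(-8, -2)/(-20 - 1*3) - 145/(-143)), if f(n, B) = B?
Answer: 1197528/3289 ≈ 364.10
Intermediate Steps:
363 + (f(-8, -2)/(-20 - 1*3) - 145/(-143)) = 363 + (-2/(-20 - 1*3) - 145/(-143)) = 363 + (-2/(-20 - 3) - 145*(-1/143)) = 363 + (-2/(-23) + 145/143) = 363 + (-2*(-1/23) + 145/143) = 363 + (2/23 + 145/143) = 363 + 3621/3289 = 1197528/3289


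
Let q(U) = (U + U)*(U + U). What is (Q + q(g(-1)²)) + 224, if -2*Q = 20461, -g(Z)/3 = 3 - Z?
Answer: 145875/2 ≈ 72938.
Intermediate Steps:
g(Z) = -9 + 3*Z (g(Z) = -3*(3 - Z) = -9 + 3*Z)
q(U) = 4*U² (q(U) = (2*U)*(2*U) = 4*U²)
Q = -20461/2 (Q = -½*20461 = -20461/2 ≈ -10231.)
(Q + q(g(-1)²)) + 224 = (-20461/2 + 4*((-9 + 3*(-1))²)²) + 224 = (-20461/2 + 4*((-9 - 3)²)²) + 224 = (-20461/2 + 4*((-12)²)²) + 224 = (-20461/2 + 4*144²) + 224 = (-20461/2 + 4*20736) + 224 = (-20461/2 + 82944) + 224 = 145427/2 + 224 = 145875/2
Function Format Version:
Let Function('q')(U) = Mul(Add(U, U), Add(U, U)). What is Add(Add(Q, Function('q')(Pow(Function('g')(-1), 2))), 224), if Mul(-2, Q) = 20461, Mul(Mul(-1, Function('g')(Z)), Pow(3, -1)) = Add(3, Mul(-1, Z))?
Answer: Rational(145875, 2) ≈ 72938.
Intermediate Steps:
Function('g')(Z) = Add(-9, Mul(3, Z)) (Function('g')(Z) = Mul(-3, Add(3, Mul(-1, Z))) = Add(-9, Mul(3, Z)))
Function('q')(U) = Mul(4, Pow(U, 2)) (Function('q')(U) = Mul(Mul(2, U), Mul(2, U)) = Mul(4, Pow(U, 2)))
Q = Rational(-20461, 2) (Q = Mul(Rational(-1, 2), 20461) = Rational(-20461, 2) ≈ -10231.)
Add(Add(Q, Function('q')(Pow(Function('g')(-1), 2))), 224) = Add(Add(Rational(-20461, 2), Mul(4, Pow(Pow(Add(-9, Mul(3, -1)), 2), 2))), 224) = Add(Add(Rational(-20461, 2), Mul(4, Pow(Pow(Add(-9, -3), 2), 2))), 224) = Add(Add(Rational(-20461, 2), Mul(4, Pow(Pow(-12, 2), 2))), 224) = Add(Add(Rational(-20461, 2), Mul(4, Pow(144, 2))), 224) = Add(Add(Rational(-20461, 2), Mul(4, 20736)), 224) = Add(Add(Rational(-20461, 2), 82944), 224) = Add(Rational(145427, 2), 224) = Rational(145875, 2)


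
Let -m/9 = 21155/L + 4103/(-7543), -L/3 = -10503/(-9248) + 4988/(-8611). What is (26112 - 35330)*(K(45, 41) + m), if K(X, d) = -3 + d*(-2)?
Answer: -351165124536102897944/334247746787 ≈ -1.0506e+9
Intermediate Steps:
L = -132936927/79634528 (L = -3*(-10503/(-9248) + 4988/(-8611)) = -3*(-10503*(-1/9248) + 4988*(-1/8611)) = -3*(10503/9248 - 4988/8611) = -3*44312309/79634528 = -132936927/79634528 ≈ -1.6693)
m = 38123998445773803/334247746787 (m = -9*(21155/(-132936927/79634528) + 4103/(-7543)) = -9*(21155*(-79634528/132936927) + 4103*(-1/7543)) = -9*(-1684668439840/132936927 - 4103/7543) = -9*(-12707999481924601/1002743240361) = 38123998445773803/334247746787 ≈ 1.1406e+5)
K(X, d) = -3 - 2*d
(26112 - 35330)*(K(45, 41) + m) = (26112 - 35330)*((-3 - 2*41) + 38123998445773803/334247746787) = -9218*((-3 - 82) + 38123998445773803/334247746787) = -9218*(-85 + 38123998445773803/334247746787) = -9218*38095587387296908/334247746787 = -351165124536102897944/334247746787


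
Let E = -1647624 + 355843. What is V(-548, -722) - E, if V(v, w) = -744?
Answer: 1291037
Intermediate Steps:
E = -1291781
V(-548, -722) - E = -744 - 1*(-1291781) = -744 + 1291781 = 1291037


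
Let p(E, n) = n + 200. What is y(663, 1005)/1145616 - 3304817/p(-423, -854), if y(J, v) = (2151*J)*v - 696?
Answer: 787232011433/124872144 ≈ 6304.3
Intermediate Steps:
p(E, n) = 200 + n
y(J, v) = -696 + 2151*J*v (y(J, v) = 2151*J*v - 696 = -696 + 2151*J*v)
y(663, 1005)/1145616 - 3304817/p(-423, -854) = (-696 + 2151*663*1005)/1145616 - 3304817/(200 - 854) = (-696 + 1433243565)*(1/1145616) - 3304817/(-654) = 1433242869*(1/1145616) - 3304817*(-1/654) = 477747623/381872 + 3304817/654 = 787232011433/124872144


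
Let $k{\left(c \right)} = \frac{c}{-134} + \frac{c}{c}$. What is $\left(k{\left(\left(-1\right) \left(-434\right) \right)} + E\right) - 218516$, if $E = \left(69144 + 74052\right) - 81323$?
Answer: $- \frac{10495231}{67} \approx -1.5665 \cdot 10^{5}$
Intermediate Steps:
$E = 61873$ ($E = 143196 - 81323 = 61873$)
$k{\left(c \right)} = 1 - \frac{c}{134}$ ($k{\left(c \right)} = c \left(- \frac{1}{134}\right) + 1 = - \frac{c}{134} + 1 = 1 - \frac{c}{134}$)
$\left(k{\left(\left(-1\right) \left(-434\right) \right)} + E\right) - 218516 = \left(\left(1 - \frac{\left(-1\right) \left(-434\right)}{134}\right) + 61873\right) - 218516 = \left(\left(1 - \frac{217}{67}\right) + 61873\right) - 218516 = \left(- \frac{150}{67} + 61873\right) - 218516 = \frac{4145341}{67} - 218516 = - \frac{10495231}{67}$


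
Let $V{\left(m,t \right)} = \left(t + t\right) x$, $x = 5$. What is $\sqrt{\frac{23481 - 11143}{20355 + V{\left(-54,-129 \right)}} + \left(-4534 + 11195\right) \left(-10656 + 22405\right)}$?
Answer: $\frac{\sqrt{29599922406795}}{615} \approx 8846.5$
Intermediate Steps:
$V{\left(m,t \right)} = 10 t$ ($V{\left(m,t \right)} = \left(t + t\right) 5 = 2 t 5 = 10 t$)
$\sqrt{\frac{23481 - 11143}{20355 + V{\left(-54,-129 \right)}} + \left(-4534 + 11195\right) \left(-10656 + 22405\right)} = \sqrt{\frac{23481 - 11143}{20355 + 10 \left(-129\right)} + \left(-4534 + 11195\right) \left(-10656 + 22405\right)} = \sqrt{\frac{12338}{20355 - 1290} + 6661 \cdot 11749} = \sqrt{\frac{12338}{19065} + 78260089} = \sqrt{12338 \cdot \frac{1}{19065} + 78260089} = \sqrt{\frac{398}{615} + 78260089} = \sqrt{\frac{48129955133}{615}} = \frac{\sqrt{29599922406795}}{615}$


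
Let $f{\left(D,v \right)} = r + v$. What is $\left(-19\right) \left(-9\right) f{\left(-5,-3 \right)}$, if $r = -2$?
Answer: $-855$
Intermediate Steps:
$f{\left(D,v \right)} = -2 + v$
$\left(-19\right) \left(-9\right) f{\left(-5,-3 \right)} = \left(-19\right) \left(-9\right) \left(-2 - 3\right) = 171 \left(-5\right) = -855$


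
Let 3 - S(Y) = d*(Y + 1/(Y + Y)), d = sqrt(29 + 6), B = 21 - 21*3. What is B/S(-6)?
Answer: 18144/185219 - 36792*sqrt(35)/185219 ≈ -1.0772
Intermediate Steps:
B = -42 (B = 21 - 63 = -42)
d = sqrt(35) ≈ 5.9161
S(Y) = 3 - sqrt(35)*(Y + 1/(2*Y)) (S(Y) = 3 - sqrt(35)*(Y + 1/(Y + Y)) = 3 - sqrt(35)*(Y + 1/(2*Y)))
B/S(-6) = -42/(3 - 1*(-6)*sqrt(35) - 1/2*sqrt(35)/(-6)) = -42/(3 + 6*sqrt(35) - 1/2*sqrt(35)*(-1/6)) = -42/(3 + 6*sqrt(35) + sqrt(35)/12) = -42/(3 + 73*sqrt(35)/12)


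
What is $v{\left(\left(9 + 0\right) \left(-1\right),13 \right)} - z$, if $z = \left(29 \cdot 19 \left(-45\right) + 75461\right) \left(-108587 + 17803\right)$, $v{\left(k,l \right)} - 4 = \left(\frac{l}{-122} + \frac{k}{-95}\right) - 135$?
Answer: $\frac{53310082730533}{11590} \approx 4.5997 \cdot 10^{9}$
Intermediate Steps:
$v{\left(k,l \right)} = -131 - \frac{k}{95} - \frac{l}{122}$ ($v{\left(k,l \right)} = 4 - \left(135 - \frac{k}{-95} - \frac{l}{-122}\right) = 4 - \left(135 - k \left(- \frac{1}{95}\right) - l \left(- \frac{1}{122}\right)\right) = 4 - \left(135 + \frac{k}{95} + \frac{l}{122}\right) = -131 - \frac{k}{95} - \frac{l}{122}$)
$z = -4599662144$ ($z = \left(551 \left(-45\right) + 75461\right) \left(-90784\right) = \left(-24795 + 75461\right) \left(-90784\right) = 50666 \left(-90784\right) = -4599662144$)
$v{\left(\left(9 + 0\right) \left(-1\right),13 \right)} - z = \left(-131 - \frac{\left(9 + 0\right) \left(-1\right)}{95} - \frac{13}{122}\right) - -4599662144 = \left(-131 - \frac{9 \left(-1\right)}{95} - \frac{13}{122}\right) + 4599662144 = \left(-131 - - \frac{9}{95} - \frac{13}{122}\right) + 4599662144 = \left(-131 + \frac{9}{95} - \frac{13}{122}\right) + 4599662144 = - \frac{1518427}{11590} + 4599662144 = \frac{53310082730533}{11590}$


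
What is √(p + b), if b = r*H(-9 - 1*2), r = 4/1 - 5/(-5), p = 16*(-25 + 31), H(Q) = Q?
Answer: √41 ≈ 6.4031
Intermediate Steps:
p = 96 (p = 16*6 = 96)
r = 5 (r = 4*1 - 5*(-⅕) = 4 + 1 = 5)
b = -55 (b = 5*(-9 - 1*2) = 5*(-9 - 2) = 5*(-11) = -55)
√(p + b) = √(96 - 55) = √41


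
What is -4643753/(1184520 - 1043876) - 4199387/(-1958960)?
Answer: -2126576947913/68878992560 ≈ -30.874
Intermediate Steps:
-4643753/(1184520 - 1043876) - 4199387/(-1958960) = -4643753/140644 - 4199387*(-1/1958960) = -4643753*1/140644 + 4199387/1958960 = -4643753/140644 + 4199387/1958960 = -2126576947913/68878992560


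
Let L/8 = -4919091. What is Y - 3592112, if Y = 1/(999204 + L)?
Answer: -137770153802689/38353524 ≈ -3.5921e+6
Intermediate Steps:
L = -39352728 (L = 8*(-4919091) = -39352728)
Y = -1/38353524 (Y = 1/(999204 - 39352728) = 1/(-38353524) = -1/38353524 ≈ -2.6073e-8)
Y - 3592112 = -1/38353524 - 3592112 = -137770153802689/38353524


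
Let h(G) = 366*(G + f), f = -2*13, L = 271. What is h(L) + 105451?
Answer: 195121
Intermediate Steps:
f = -26
h(G) = -9516 + 366*G (h(G) = 366*(G - 26) = 366*(-26 + G) = -9516 + 366*G)
h(L) + 105451 = (-9516 + 366*271) + 105451 = (-9516 + 99186) + 105451 = 89670 + 105451 = 195121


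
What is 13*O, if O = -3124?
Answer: -40612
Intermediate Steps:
13*O = 13*(-3124) = -40612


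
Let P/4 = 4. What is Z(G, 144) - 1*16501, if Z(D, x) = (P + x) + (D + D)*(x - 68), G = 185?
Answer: 11779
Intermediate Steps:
P = 16 (P = 4*4 = 16)
Z(D, x) = 16 + x + 2*D*(-68 + x) (Z(D, x) = (16 + x) + (D + D)*(x - 68) = (16 + x) + (2*D)*(-68 + x) = (16 + x) + 2*D*(-68 + x) = 16 + x + 2*D*(-68 + x))
Z(G, 144) - 1*16501 = (16 + 144 - 136*185 + 2*185*144) - 1*16501 = (16 + 144 - 25160 + 53280) - 16501 = 28280 - 16501 = 11779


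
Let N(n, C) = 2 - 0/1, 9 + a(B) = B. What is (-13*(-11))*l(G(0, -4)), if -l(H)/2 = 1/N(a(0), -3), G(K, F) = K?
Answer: -143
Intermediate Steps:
a(B) = -9 + B
N(n, C) = 2 (N(n, C) = 2 - 0 = 2 - 1*0 = 2 + 0 = 2)
l(H) = -1 (l(H) = -2/2 = -2*½ = -1)
(-13*(-11))*l(G(0, -4)) = -13*(-11)*(-1) = 143*(-1) = -143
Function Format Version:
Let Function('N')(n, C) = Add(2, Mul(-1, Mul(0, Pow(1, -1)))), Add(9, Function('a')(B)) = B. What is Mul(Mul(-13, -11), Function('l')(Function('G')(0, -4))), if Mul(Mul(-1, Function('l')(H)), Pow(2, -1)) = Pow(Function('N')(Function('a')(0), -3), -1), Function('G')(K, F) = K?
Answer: -143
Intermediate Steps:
Function('a')(B) = Add(-9, B)
Function('N')(n, C) = 2 (Function('N')(n, C) = Add(2, Mul(-1, Mul(0, 1))) = Add(2, Mul(-1, 0)) = Add(2, 0) = 2)
Function('l')(H) = -1 (Function('l')(H) = Mul(-2, Pow(2, -1)) = Mul(-2, Rational(1, 2)) = -1)
Mul(Mul(-13, -11), Function('l')(Function('G')(0, -4))) = Mul(Mul(-13, -11), -1) = Mul(143, -1) = -143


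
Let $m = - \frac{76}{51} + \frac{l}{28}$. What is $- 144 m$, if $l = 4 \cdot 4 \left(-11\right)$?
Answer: $\frac{133248}{119} \approx 1119.7$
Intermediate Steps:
$l = -176$ ($l = 16 \left(-11\right) = -176$)
$m = - \frac{2776}{357}$ ($m = - \frac{76}{51} - \frac{176}{28} = \left(-76\right) \frac{1}{51} - \frac{44}{7} = - \frac{76}{51} - \frac{44}{7} = - \frac{2776}{357} \approx -7.7759$)
$- 144 m = \left(-144\right) \left(- \frac{2776}{357}\right) = \frac{133248}{119}$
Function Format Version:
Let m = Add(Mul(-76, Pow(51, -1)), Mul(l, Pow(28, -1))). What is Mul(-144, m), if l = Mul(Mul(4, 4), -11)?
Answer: Rational(133248, 119) ≈ 1119.7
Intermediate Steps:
l = -176 (l = Mul(16, -11) = -176)
m = Rational(-2776, 357) (m = Add(Mul(-76, Pow(51, -1)), Mul(-176, Pow(28, -1))) = Add(Mul(-76, Rational(1, 51)), Mul(-176, Rational(1, 28))) = Add(Rational(-76, 51), Rational(-44, 7)) = Rational(-2776, 357) ≈ -7.7759)
Mul(-144, m) = Mul(-144, Rational(-2776, 357)) = Rational(133248, 119)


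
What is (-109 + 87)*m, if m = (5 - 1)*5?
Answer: -440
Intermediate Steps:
m = 20 (m = 4*5 = 20)
(-109 + 87)*m = (-109 + 87)*20 = -22*20 = -440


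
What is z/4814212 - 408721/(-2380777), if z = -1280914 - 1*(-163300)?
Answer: -346560081613/5730782601362 ≈ -0.060473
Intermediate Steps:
z = -1117614 (z = -1280914 + 163300 = -1117614)
z/4814212 - 408721/(-2380777) = -1117614/4814212 - 408721/(-2380777) = -1117614*1/4814212 - 408721*(-1/2380777) = -558807/2407106 + 408721/2380777 = -346560081613/5730782601362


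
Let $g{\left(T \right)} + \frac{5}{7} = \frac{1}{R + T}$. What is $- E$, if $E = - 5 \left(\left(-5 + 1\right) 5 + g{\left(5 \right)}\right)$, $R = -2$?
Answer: $- \frac{2140}{21} \approx -101.9$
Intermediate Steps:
$g{\left(T \right)} = - \frac{5}{7} + \frac{1}{-2 + T}$
$E = \frac{2140}{21}$ ($E = - 5 \left(\left(-5 + 1\right) 5 + \frac{17 - 25}{7 \left(-2 + 5\right)}\right) = - 5 \left(\left(-4\right) 5 + \frac{17 - 25}{7 \cdot 3}\right) = - 5 \left(-20 + \frac{1}{7} \cdot \frac{1}{3} \left(-8\right)\right) = - 5 \left(-20 - \frac{8}{21}\right) = \left(-5\right) \left(- \frac{428}{21}\right) = \frac{2140}{21} \approx 101.9$)
$- E = \left(-1\right) \frac{2140}{21} = - \frac{2140}{21}$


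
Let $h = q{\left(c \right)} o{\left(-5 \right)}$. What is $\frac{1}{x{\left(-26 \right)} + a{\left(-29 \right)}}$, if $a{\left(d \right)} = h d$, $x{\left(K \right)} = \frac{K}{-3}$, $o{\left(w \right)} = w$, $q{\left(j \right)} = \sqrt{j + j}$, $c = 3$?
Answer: $- \frac{39}{567337} + \frac{1305 \sqrt{6}}{1134674} \approx 0.0027484$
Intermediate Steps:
$q{\left(j \right)} = \sqrt{2} \sqrt{j}$ ($q{\left(j \right)} = \sqrt{2 j} = \sqrt{2} \sqrt{j}$)
$h = - 5 \sqrt{6}$ ($h = \sqrt{2} \sqrt{3} \left(-5\right) = \sqrt{6} \left(-5\right) = - 5 \sqrt{6} \approx -12.247$)
$x{\left(K \right)} = - \frac{K}{3}$ ($x{\left(K \right)} = K \left(- \frac{1}{3}\right) = - \frac{K}{3}$)
$a{\left(d \right)} = - 5 d \sqrt{6}$ ($a{\left(d \right)} = - 5 \sqrt{6} d = - 5 d \sqrt{6}$)
$\frac{1}{x{\left(-26 \right)} + a{\left(-29 \right)}} = \frac{1}{\left(- \frac{1}{3}\right) \left(-26\right) - - 145 \sqrt{6}} = \frac{1}{\frac{26}{3} + 145 \sqrt{6}}$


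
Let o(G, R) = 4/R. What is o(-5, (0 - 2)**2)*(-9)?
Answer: -9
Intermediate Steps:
o(-5, (0 - 2)**2)*(-9) = (4/((0 - 2)**2))*(-9) = (4/((-2)**2))*(-9) = (4/4)*(-9) = (4*(1/4))*(-9) = 1*(-9) = -9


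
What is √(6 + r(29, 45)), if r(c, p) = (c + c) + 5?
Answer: √69 ≈ 8.3066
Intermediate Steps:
r(c, p) = 5 + 2*c (r(c, p) = 2*c + 5 = 5 + 2*c)
√(6 + r(29, 45)) = √(6 + (5 + 2*29)) = √(6 + (5 + 58)) = √(6 + 63) = √69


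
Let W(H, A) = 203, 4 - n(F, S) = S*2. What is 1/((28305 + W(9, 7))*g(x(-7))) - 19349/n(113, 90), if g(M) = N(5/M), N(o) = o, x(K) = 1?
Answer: 62681969/570160 ≈ 109.94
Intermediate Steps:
n(F, S) = 4 - 2*S (n(F, S) = 4 - S*2 = 4 - 2*S)
g(M) = 5/M
1/((28305 + W(9, 7))*g(x(-7))) - 19349/n(113, 90) = 1/((28305 + 203)*((5/1))) - 19349/(4 - 2*90) = 1/(28508*((5*1))) - 19349/(4 - 180) = (1/28508)/5 - 19349/(-176) = (1/28508)*(⅕) - 19349*(-1/176) = 1/142540 + 1759/16 = 62681969/570160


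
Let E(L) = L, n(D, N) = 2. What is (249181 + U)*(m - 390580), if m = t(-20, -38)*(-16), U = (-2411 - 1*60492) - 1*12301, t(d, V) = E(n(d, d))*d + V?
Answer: -67734813364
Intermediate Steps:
t(d, V) = V + 2*d (t(d, V) = 2*d + V = V + 2*d)
U = -75204 (U = (-2411 - 60492) - 12301 = -62903 - 12301 = -75204)
m = 1248 (m = (-38 + 2*(-20))*(-16) = (-38 - 40)*(-16) = -78*(-16) = 1248)
(249181 + U)*(m - 390580) = (249181 - 75204)*(1248 - 390580) = 173977*(-389332) = -67734813364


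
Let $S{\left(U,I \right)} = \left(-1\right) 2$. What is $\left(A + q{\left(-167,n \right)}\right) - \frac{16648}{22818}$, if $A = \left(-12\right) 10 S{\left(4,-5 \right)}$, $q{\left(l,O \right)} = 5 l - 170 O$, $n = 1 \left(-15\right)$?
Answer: $\frac{22296271}{11409} \approx 1954.3$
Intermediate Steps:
$S{\left(U,I \right)} = -2$
$n = -15$
$q{\left(l,O \right)} = - 170 O + 5 l$
$A = 240$ ($A = \left(-12\right) 10 \left(-2\right) = \left(-120\right) \left(-2\right) = 240$)
$\left(A + q{\left(-167,n \right)}\right) - \frac{16648}{22818} = \left(240 + \left(\left(-170\right) \left(-15\right) + 5 \left(-167\right)\right)\right) - \frac{16648}{22818} = \left(240 + \left(2550 - 835\right)\right) - \frac{8324}{11409} = \left(240 + 1715\right) - \frac{8324}{11409} = 1955 - \frac{8324}{11409} = \frac{22296271}{11409}$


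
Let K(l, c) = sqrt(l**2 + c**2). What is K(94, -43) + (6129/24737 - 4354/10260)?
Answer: -22410679/126900810 + sqrt(10685) ≈ 103.19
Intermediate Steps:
K(l, c) = sqrt(c**2 + l**2)
K(94, -43) + (6129/24737 - 4354/10260) = sqrt((-43)**2 + 94**2) + (6129/24737 - 4354/10260) = sqrt(1849 + 8836) + (6129*(1/24737) - 4354*1/10260) = sqrt(10685) + (6129/24737 - 2177/5130) = sqrt(10685) - 22410679/126900810 = -22410679/126900810 + sqrt(10685)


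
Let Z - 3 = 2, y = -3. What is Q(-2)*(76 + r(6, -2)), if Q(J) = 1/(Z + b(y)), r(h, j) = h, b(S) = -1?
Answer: 41/2 ≈ 20.500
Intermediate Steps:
Z = 5 (Z = 3 + 2 = 5)
Q(J) = 1/4 (Q(J) = 1/(5 - 1) = 1/4)
Q(-2)*(76 + r(6, -2)) = (76 + 6)/4 = (1/4)*82 = 41/2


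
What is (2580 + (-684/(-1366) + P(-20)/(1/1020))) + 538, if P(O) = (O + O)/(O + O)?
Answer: 2826596/683 ≈ 4138.5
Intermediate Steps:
P(O) = 1 (P(O) = (2*O)/((2*O)) = (2*O)*(1/(2*O)) = 1)
(2580 + (-684/(-1366) + P(-20)/(1/1020))) + 538 = (2580 + (-684/(-1366) + 1/1/1020)) + 538 = (2580 + (-684*(-1/1366) + 1/(1/1020))) + 538 = (2580 + (342/683 + 1*1020)) + 538 = (2580 + (342/683 + 1020)) + 538 = (2580 + 697002/683) + 538 = 2459142/683 + 538 = 2826596/683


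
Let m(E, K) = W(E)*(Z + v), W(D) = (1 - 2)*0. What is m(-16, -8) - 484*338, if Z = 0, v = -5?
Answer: -163592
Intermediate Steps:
W(D) = 0 (W(D) = -1*0 = 0)
m(E, K) = 0 (m(E, K) = 0*(0 - 5) = 0*(-5) = 0)
m(-16, -8) - 484*338 = 0 - 484*338 = 0 - 163592 = -163592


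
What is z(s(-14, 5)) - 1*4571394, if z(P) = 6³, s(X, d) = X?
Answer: -4571178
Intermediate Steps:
z(P) = 216
z(s(-14, 5)) - 1*4571394 = 216 - 1*4571394 = 216 - 4571394 = -4571178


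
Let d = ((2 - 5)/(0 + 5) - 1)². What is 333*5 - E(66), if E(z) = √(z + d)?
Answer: 1665 - √1714/5 ≈ 1656.7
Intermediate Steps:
d = 64/25 (d = (-3/5 - 1)² = (-3*⅕ - 1)² = (-⅗ - 1)² = (-8/5)² = 64/25 ≈ 2.5600)
E(z) = √(64/25 + z) (E(z) = √(z + 64/25) = √(64/25 + z))
333*5 - E(66) = 333*5 - √(64 + 25*66)/5 = 1665 - √(64 + 1650)/5 = 1665 - √1714/5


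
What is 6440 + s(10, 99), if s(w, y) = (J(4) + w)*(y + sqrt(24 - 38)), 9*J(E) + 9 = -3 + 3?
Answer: 7331 + 9*I*sqrt(14) ≈ 7331.0 + 33.675*I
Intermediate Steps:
J(E) = -1 (J(E) = -1 + (-3 + 3)/9 = -1 + (1/9)*0 = -1 + 0 = -1)
s(w, y) = (-1 + w)*(y + I*sqrt(14)) (s(w, y) = (-1 + w)*(y + sqrt(24 - 38)) = (-1 + w)*(y + sqrt(-14)) = (-1 + w)*(y + I*sqrt(14)))
6440 + s(10, 99) = 6440 + (-1*99 + 10*99 - I*sqrt(14) + I*10*sqrt(14)) = 6440 + (-99 + 990 - I*sqrt(14) + 10*I*sqrt(14)) = 6440 + (891 + 9*I*sqrt(14)) = 7331 + 9*I*sqrt(14)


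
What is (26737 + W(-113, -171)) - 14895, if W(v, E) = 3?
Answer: 11845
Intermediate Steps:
(26737 + W(-113, -171)) - 14895 = (26737 + 3) - 14895 = 26740 - 14895 = 11845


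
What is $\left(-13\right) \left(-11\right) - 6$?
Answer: $137$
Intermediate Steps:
$\left(-13\right) \left(-11\right) - 6 = 143 - 6 = 137$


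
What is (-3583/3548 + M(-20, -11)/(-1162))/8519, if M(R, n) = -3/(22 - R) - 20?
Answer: -7161407/61463375302 ≈ -0.00011651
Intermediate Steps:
M(R, n) = -20 - 3/(22 - R)
(-3583/3548 + M(-20, -11)/(-1162))/8519 = (-3583/3548 + ((443 - 20*(-20))/(-22 - 20))/(-1162))/8519 = (-3583*1/3548 + ((443 + 400)/(-42))*(-1/1162))*(1/8519) = (-3583/3548 - 1/42*843*(-1/1162))*(1/8519) = (-3583/3548 - 281/14*(-1/1162))*(1/8519) = (-3583/3548 + 281/16268)*(1/8519) = -7161407/7214858*1/8519 = -7161407/61463375302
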